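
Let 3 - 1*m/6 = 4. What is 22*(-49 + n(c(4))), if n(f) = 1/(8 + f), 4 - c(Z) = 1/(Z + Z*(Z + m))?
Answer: -52734/49 ≈ -1076.2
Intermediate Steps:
m = -6 (m = 18 - 6*4 = 18 - 24 = -6)
c(Z) = 4 - 1/(Z + Z*(-6 + Z)) (c(Z) = 4 - 1/(Z + Z*(Z - 6)) = 4 - 1/(Z + Z*(-6 + Z)))
22*(-49 + n(c(4))) = 22*(-49 + 1/(8 + (-1 - 20*4 + 4*4**2)/(4*(-5 + 4)))) = 22*(-49 + 1/(8 + (1/4)*(-1 - 80 + 4*16)/(-1))) = 22*(-49 + 1/(8 + (1/4)*(-1)*(-1 - 80 + 64))) = 22*(-49 + 1/(8 + (1/4)*(-1)*(-17))) = 22*(-49 + 1/(8 + 17/4)) = 22*(-49 + 1/(49/4)) = 22*(-49 + 4/49) = 22*(-2397/49) = -52734/49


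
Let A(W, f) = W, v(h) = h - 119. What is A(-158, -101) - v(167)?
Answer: -206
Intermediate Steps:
v(h) = -119 + h
A(-158, -101) - v(167) = -158 - (-119 + 167) = -158 - 1*48 = -158 - 48 = -206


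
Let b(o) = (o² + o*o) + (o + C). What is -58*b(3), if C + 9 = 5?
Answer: -986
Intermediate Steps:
C = -4 (C = -9 + 5 = -4)
b(o) = -4 + o + 2*o² (b(o) = (o² + o*o) + (o - 4) = (o² + o²) + (-4 + o) = 2*o² + (-4 + o) = -4 + o + 2*o²)
-58*b(3) = -58*(-4 + 3 + 2*3²) = -58*(-4 + 3 + 2*9) = -58*(-4 + 3 + 18) = -58*17 = -986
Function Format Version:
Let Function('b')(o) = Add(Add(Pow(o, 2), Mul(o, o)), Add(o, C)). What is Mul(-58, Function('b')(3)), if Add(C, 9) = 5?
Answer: -986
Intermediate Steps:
C = -4 (C = Add(-9, 5) = -4)
Function('b')(o) = Add(-4, o, Mul(2, Pow(o, 2))) (Function('b')(o) = Add(Add(Pow(o, 2), Mul(o, o)), Add(o, -4)) = Add(Add(Pow(o, 2), Pow(o, 2)), Add(-4, o)) = Add(Mul(2, Pow(o, 2)), Add(-4, o)) = Add(-4, o, Mul(2, Pow(o, 2))))
Mul(-58, Function('b')(3)) = Mul(-58, Add(-4, 3, Mul(2, Pow(3, 2)))) = Mul(-58, Add(-4, 3, Mul(2, 9))) = Mul(-58, Add(-4, 3, 18)) = Mul(-58, 17) = -986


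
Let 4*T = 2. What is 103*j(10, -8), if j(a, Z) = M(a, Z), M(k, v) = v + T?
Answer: -1545/2 ≈ -772.50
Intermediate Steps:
T = 1/2 (T = (1/4)*2 = 1/2 ≈ 0.50000)
M(k, v) = 1/2 + v (M(k, v) = v + 1/2 = 1/2 + v)
j(a, Z) = 1/2 + Z
103*j(10, -8) = 103*(1/2 - 8) = 103*(-15/2) = -1545/2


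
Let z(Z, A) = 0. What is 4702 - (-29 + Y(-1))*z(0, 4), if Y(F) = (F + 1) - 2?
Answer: 4702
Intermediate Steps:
Y(F) = -1 + F (Y(F) = (1 + F) - 2 = -1 + F)
4702 - (-29 + Y(-1))*z(0, 4) = 4702 - (-29 + (-1 - 1))*0 = 4702 - (-29 - 2)*0 = 4702 - (-31)*0 = 4702 - 1*0 = 4702 + 0 = 4702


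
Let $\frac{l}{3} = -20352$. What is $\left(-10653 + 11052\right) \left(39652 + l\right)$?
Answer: $-8540196$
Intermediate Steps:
$l = -61056$ ($l = 3 \left(-20352\right) = -61056$)
$\left(-10653 + 11052\right) \left(39652 + l\right) = \left(-10653 + 11052\right) \left(39652 - 61056\right) = 399 \left(-21404\right) = -8540196$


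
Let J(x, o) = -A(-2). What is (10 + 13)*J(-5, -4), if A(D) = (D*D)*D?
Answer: 184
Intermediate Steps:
A(D) = D**3 (A(D) = D**2*D = D**3)
J(x, o) = 8 (J(x, o) = -1*(-2)**3 = -1*(-8) = 8)
(10 + 13)*J(-5, -4) = (10 + 13)*8 = 23*8 = 184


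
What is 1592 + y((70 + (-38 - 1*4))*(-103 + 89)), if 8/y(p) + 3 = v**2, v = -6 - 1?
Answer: 36620/23 ≈ 1592.2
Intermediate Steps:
v = -7
y(p) = 4/23 (y(p) = 8/(-3 + (-7)**2) = 8/(-3 + 49) = 8/46 = 8*(1/46) = 4/23)
1592 + y((70 + (-38 - 1*4))*(-103 + 89)) = 1592 + 4/23 = 36620/23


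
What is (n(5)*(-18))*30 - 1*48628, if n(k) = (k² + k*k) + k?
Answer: -78328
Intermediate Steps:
n(k) = k + 2*k² (n(k) = (k² + k²) + k = 2*k² + k = k + 2*k²)
(n(5)*(-18))*30 - 1*48628 = ((5*(1 + 2*5))*(-18))*30 - 1*48628 = ((5*(1 + 10))*(-18))*30 - 48628 = ((5*11)*(-18))*30 - 48628 = (55*(-18))*30 - 48628 = -990*30 - 48628 = -29700 - 48628 = -78328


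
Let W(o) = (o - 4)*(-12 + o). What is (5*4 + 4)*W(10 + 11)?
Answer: 3672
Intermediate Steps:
W(o) = (-12 + o)*(-4 + o) (W(o) = (-4 + o)*(-12 + o) = (-12 + o)*(-4 + o))
(5*4 + 4)*W(10 + 11) = (5*4 + 4)*(48 + (10 + 11)² - 16*(10 + 11)) = (20 + 4)*(48 + 21² - 16*21) = 24*(48 + 441 - 336) = 24*153 = 3672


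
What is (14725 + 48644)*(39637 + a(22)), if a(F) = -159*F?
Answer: 2290092291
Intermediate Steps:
(14725 + 48644)*(39637 + a(22)) = (14725 + 48644)*(39637 - 159*22) = 63369*(39637 - 3498) = 63369*36139 = 2290092291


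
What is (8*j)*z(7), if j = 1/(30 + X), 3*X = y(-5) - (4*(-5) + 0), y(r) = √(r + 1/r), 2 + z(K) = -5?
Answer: -46200/30263 + 84*I*√130/30263 ≈ -1.5266 + 0.031647*I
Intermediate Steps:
z(K) = -7 (z(K) = -2 - 5 = -7)
X = 20/3 + I*√130/15 (X = (√(-5 + 1/(-5)) - (4*(-5) + 0))/3 = (√(-5 - ⅕) - (-20 + 0))/3 = (√(-26/5) - 1*(-20))/3 = (I*√130/5 + 20)/3 = (20 + I*√130/5)/3 = 20/3 + I*√130/15 ≈ 6.6667 + 0.76012*I)
j = 1/(110/3 + I*√130/15) (j = 1/(30 + (20/3 + I*√130/15)) = 1/(110/3 + I*√130/15) ≈ 0.027261 - 0.00056513*I)
(8*j)*z(7) = (8*(825/30263 - 3*I*√130/60526))*(-7) = (6600/30263 - 12*I*√130/30263)*(-7) = -46200/30263 + 84*I*√130/30263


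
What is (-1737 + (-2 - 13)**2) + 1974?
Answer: 462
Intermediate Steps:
(-1737 + (-2 - 13)**2) + 1974 = (-1737 + (-15)**2) + 1974 = (-1737 + 225) + 1974 = -1512 + 1974 = 462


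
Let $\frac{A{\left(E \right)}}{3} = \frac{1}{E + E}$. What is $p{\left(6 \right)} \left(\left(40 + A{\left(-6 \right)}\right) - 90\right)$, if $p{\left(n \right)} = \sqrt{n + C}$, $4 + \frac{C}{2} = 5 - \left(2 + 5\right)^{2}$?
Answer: $- \frac{603 i \sqrt{10}}{4} \approx - 476.71 i$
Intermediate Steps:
$A{\left(E \right)} = \frac{3}{2 E}$ ($A{\left(E \right)} = \frac{3}{E + E} = \frac{3}{2 E}$)
$C = -96$ ($C = -8 + 2 \left(5 - \left(2 + 5\right)^{2}\right) = -8 + 2 \left(5 - 7^{2}\right) = -8 + 2 \left(5 - 49\right) = -8 + 2 \left(-44\right) = -8 - 88 = -96$)
$p{\left(n \right)} = \sqrt{-96 + n}$ ($p{\left(n \right)} = \sqrt{n - 96} = \sqrt{-96 + n}$)
$p{\left(6 \right)} \left(\left(40 + A{\left(-6 \right)}\right) - 90\right) = \sqrt{-96 + 6} \left(\left(40 + \frac{3}{2 \left(-6\right)}\right) - 90\right) = \sqrt{-90} \left(\left(40 + \frac{3}{2} \left(- \frac{1}{6}\right)\right) - 90\right) = 3 i \sqrt{10} \left(\left(40 - \frac{1}{4}\right) - 90\right) = 3 i \sqrt{10} \left(\frac{159}{4} - 90\right) = 3 i \sqrt{10} \left(- \frac{201}{4}\right) = - \frac{603 i \sqrt{10}}{4}$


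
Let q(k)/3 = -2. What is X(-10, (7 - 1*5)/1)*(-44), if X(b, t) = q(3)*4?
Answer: 1056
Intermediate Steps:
q(k) = -6 (q(k) = 3*(-2) = -6)
X(b, t) = -24 (X(b, t) = -6*4 = -24)
X(-10, (7 - 1*5)/1)*(-44) = -24*(-44) = 1056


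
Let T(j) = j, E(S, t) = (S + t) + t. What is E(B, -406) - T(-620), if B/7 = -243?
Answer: -1893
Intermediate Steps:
B = -1701 (B = 7*(-243) = -1701)
E(S, t) = S + 2*t
E(B, -406) - T(-620) = (-1701 + 2*(-406)) - 1*(-620) = (-1701 - 812) + 620 = -2513 + 620 = -1893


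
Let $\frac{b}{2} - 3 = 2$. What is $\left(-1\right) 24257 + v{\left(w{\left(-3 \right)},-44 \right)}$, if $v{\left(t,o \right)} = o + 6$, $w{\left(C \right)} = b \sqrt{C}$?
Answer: $-24295$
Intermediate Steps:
$b = 10$ ($b = 6 + 2 \cdot 2 = 6 + 4 = 10$)
$w{\left(C \right)} = 10 \sqrt{C}$
$v{\left(t,o \right)} = 6 + o$
$\left(-1\right) 24257 + v{\left(w{\left(-3 \right)},-44 \right)} = \left(-1\right) 24257 + \left(6 - 44\right) = -24257 - 38 = -24295$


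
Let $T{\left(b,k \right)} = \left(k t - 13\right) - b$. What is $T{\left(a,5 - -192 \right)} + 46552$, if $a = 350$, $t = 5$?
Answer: $47174$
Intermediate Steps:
$T{\left(b,k \right)} = -13 - b + 5 k$ ($T{\left(b,k \right)} = \left(k 5 - 13\right) - b = \left(5 k - 13\right) - b = \left(-13 + 5 k\right) - b = -13 - b + 5 k$)
$T{\left(a,5 - -192 \right)} + 46552 = \left(-13 - 350 + 5 \left(5 - -192\right)\right) + 46552 = \left(-13 - 350 + 5 \left(5 + 192\right)\right) + 46552 = \left(-13 - 350 + 5 \cdot 197\right) + 46552 = \left(-13 - 350 + 985\right) + 46552 = 622 + 46552 = 47174$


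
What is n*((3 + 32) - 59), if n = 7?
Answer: -168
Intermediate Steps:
n*((3 + 32) - 59) = 7*((3 + 32) - 59) = 7*(35 - 59) = 7*(-24) = -168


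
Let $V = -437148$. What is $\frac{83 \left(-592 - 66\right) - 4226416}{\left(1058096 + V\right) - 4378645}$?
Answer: $\frac{4281030}{3757697} \approx 1.1393$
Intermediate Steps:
$\frac{83 \left(-592 - 66\right) - 4226416}{\left(1058096 + V\right) - 4378645} = \frac{83 \left(-592 - 66\right) - 4226416}{\left(1058096 - 437148\right) - 4378645} = \frac{83 \left(-658\right) - 4226416}{620948 - 4378645} = \frac{-54614 - 4226416}{-3757697} = \left(-4281030\right) \left(- \frac{1}{3757697}\right) = \frac{4281030}{3757697}$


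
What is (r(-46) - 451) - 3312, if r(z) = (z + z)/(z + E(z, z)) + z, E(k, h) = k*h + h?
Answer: -83799/22 ≈ -3809.0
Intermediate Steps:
E(k, h) = h + h*k (E(k, h) = h*k + h = h + h*k)
r(z) = z + 2*z/(z + z*(1 + z)) (r(z) = (z + z)/(z + z*(1 + z)) + z = (2*z)/(z + z*(1 + z)) + z = 2*z/(z + z*(1 + z)) + z = z + 2*z/(z + z*(1 + z)))
(r(-46) - 451) - 3312 = ((2 - 46 - 46*(1 - 46))/(2 - 46) - 451) - 3312 = ((2 - 46 - 46*(-45))/(-44) - 451) - 3312 = (-(2 - 46 + 2070)/44 - 451) - 3312 = (-1/44*2026 - 451) - 3312 = (-1013/22 - 451) - 3312 = -10935/22 - 3312 = -83799/22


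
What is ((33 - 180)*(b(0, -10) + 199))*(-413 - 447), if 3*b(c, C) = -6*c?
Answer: 25157580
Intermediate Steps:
b(c, C) = -2*c (b(c, C) = (-6*c)/3 = -2*c)
((33 - 180)*(b(0, -10) + 199))*(-413 - 447) = ((33 - 180)*(-2*0 + 199))*(-413 - 447) = -147*(0 + 199)*(-860) = -147*199*(-860) = -29253*(-860) = 25157580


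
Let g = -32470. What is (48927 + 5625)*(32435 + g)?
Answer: -1909320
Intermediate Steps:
(48927 + 5625)*(32435 + g) = (48927 + 5625)*(32435 - 32470) = 54552*(-35) = -1909320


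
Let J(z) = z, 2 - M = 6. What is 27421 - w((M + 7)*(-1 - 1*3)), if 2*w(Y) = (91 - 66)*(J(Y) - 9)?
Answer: 55367/2 ≈ 27684.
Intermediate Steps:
M = -4 (M = 2 - 1*6 = 2 - 6 = -4)
w(Y) = -225/2 + 25*Y/2 (w(Y) = ((91 - 66)*(Y - 9))/2 = (25*(-9 + Y))/2 = (-225 + 25*Y)/2 = -225/2 + 25*Y/2)
27421 - w((M + 7)*(-1 - 1*3)) = 27421 - (-225/2 + 25*((-4 + 7)*(-1 - 1*3))/2) = 27421 - (-225/2 + 25*(3*(-1 - 3))/2) = 27421 - (-225/2 + 25*(3*(-4))/2) = 27421 - (-225/2 + (25/2)*(-12)) = 27421 - (-225/2 - 150) = 27421 - 1*(-525/2) = 27421 + 525/2 = 55367/2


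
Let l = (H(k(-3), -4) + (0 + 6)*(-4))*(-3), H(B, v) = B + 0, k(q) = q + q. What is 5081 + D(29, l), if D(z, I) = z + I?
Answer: 5200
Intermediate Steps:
k(q) = 2*q
H(B, v) = B
l = 90 (l = (2*(-3) + (0 + 6)*(-4))*(-3) = (-6 + 6*(-4))*(-3) = (-6 - 24)*(-3) = -30*(-3) = 90)
D(z, I) = I + z
5081 + D(29, l) = 5081 + (90 + 29) = 5081 + 119 = 5200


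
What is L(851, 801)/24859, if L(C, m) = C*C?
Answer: 724201/24859 ≈ 29.132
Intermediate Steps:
L(C, m) = C²
L(851, 801)/24859 = 851²/24859 = 724201*(1/24859) = 724201/24859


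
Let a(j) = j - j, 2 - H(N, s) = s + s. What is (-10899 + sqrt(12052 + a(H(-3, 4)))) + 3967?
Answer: -6932 + 2*sqrt(3013) ≈ -6822.2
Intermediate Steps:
H(N, s) = 2 - 2*s (H(N, s) = 2 - (s + s) = 2 - 2*s)
a(j) = 0
(-10899 + sqrt(12052 + a(H(-3, 4)))) + 3967 = (-10899 + sqrt(12052 + 0)) + 3967 = (-10899 + sqrt(12052)) + 3967 = (-10899 + 2*sqrt(3013)) + 3967 = -6932 + 2*sqrt(3013)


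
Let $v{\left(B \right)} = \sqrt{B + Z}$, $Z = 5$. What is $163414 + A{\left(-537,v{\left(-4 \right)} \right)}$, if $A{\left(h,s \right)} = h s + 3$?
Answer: $162880$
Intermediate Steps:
$v{\left(B \right)} = \sqrt{5 + B}$ ($v{\left(B \right)} = \sqrt{B + 5} = \sqrt{5 + B}$)
$A{\left(h,s \right)} = 3 + h s$
$163414 + A{\left(-537,v{\left(-4 \right)} \right)} = 163414 + \left(3 - 537 \sqrt{5 - 4}\right) = 163414 + \left(3 - 537 \sqrt{1}\right) = 163414 + \left(3 - 537\right) = 163414 - 534 = 162880$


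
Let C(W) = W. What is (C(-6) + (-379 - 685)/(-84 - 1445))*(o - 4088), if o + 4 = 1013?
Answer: 24970690/1529 ≈ 16331.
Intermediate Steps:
o = 1009 (o = -4 + 1013 = 1009)
(C(-6) + (-379 - 685)/(-84 - 1445))*(o - 4088) = (-6 + (-379 - 685)/(-84 - 1445))*(1009 - 4088) = (-6 - 1064/(-1529))*(-3079) = (-6 - 1064*(-1/1529))*(-3079) = (-6 + 1064/1529)*(-3079) = -8110/1529*(-3079) = 24970690/1529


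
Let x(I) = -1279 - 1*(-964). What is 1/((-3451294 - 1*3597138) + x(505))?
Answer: -1/7048747 ≈ -1.4187e-7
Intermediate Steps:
x(I) = -315 (x(I) = -1279 + 964 = -315)
1/((-3451294 - 1*3597138) + x(505)) = 1/((-3451294 - 1*3597138) - 315) = 1/((-3451294 - 3597138) - 315) = 1/(-7048432 - 315) = 1/(-7048747) = -1/7048747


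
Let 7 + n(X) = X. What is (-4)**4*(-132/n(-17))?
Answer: 1408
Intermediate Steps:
n(X) = -7 + X
(-4)**4*(-132/n(-17)) = (-4)**4*(-132/(-7 - 17)) = 256*(-132/(-24)) = 256*(-132*(-1/24)) = 256*(11/2) = 1408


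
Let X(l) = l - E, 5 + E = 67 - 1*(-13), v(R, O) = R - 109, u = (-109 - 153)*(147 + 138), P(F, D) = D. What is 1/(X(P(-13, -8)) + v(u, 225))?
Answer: -1/74862 ≈ -1.3358e-5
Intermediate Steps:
u = -74670 (u = -262*285 = -74670)
v(R, O) = -109 + R
E = 75 (E = -5 + (67 - 1*(-13)) = -5 + (67 + 13) = -5 + 80 = 75)
X(l) = -75 + l (X(l) = l - 1*75 = l - 75 = -75 + l)
1/(X(P(-13, -8)) + v(u, 225)) = 1/((-75 - 8) + (-109 - 74670)) = 1/(-83 - 74779) = 1/(-74862) = -1/74862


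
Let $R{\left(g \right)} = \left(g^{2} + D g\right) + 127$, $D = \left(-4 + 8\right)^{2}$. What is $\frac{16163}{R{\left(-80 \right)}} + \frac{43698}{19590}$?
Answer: $\frac{90986096}{17131455} \approx 5.3111$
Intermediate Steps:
$D = 16$ ($D = 4^{2} = 16$)
$R{\left(g \right)} = 127 + g^{2} + 16 g$ ($R{\left(g \right)} = \left(g^{2} + 16 g\right) + 127 = 127 + g^{2} + 16 g$)
$\frac{16163}{R{\left(-80 \right)}} + \frac{43698}{19590} = \frac{16163}{127 + \left(-80\right)^{2} + 16 \left(-80\right)} + \frac{43698}{19590} = \frac{16163}{127 + 6400 - 1280} + 43698 \cdot \frac{1}{19590} = \frac{16163}{5247} + \frac{7283}{3265} = \frac{90986096}{17131455}$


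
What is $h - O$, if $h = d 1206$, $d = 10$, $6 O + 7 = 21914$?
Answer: $\frac{50453}{6} \approx 8408.8$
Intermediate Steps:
$O = \frac{21907}{6}$ ($O = - \frac{7}{6} + \frac{1}{6} \cdot 21914 = - \frac{7}{6} + \frac{10957}{3} = \frac{21907}{6} \approx 3651.2$)
$h = 12060$ ($h = 10 \cdot 1206 = 12060$)
$h - O = 12060 - \frac{21907}{6} = \frac{50453}{6}$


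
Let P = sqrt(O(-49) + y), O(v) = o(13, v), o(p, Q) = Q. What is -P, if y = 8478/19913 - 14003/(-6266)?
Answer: -9*I*sqrt(8906773118773790)/124774858 ≈ -6.8073*I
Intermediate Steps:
O(v) = v
y = 331964887/124774858 (y = 8478*(1/19913) - 14003*(-1/6266) = 8478/19913 + 14003/6266 = 331964887/124774858 ≈ 2.6605)
P = 9*I*sqrt(8906773118773790)/124774858 (P = sqrt(-49 + 331964887/124774858) = sqrt(-5782003155/124774858) = 9*I*sqrt(8906773118773790)/124774858 ≈ 6.8073*I)
-P = -9*I*sqrt(8906773118773790)/124774858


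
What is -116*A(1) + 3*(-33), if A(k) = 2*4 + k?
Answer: -1143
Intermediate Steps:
A(k) = 8 + k
-116*A(1) + 3*(-33) = -116*(8 + 1) + 3*(-33) = -116*9 - 99 = -1044 - 99 = -1143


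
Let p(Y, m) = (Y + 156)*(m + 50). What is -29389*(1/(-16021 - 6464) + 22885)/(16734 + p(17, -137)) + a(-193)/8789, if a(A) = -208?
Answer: -710765763526312/1778585985 ≈ -3.9962e+5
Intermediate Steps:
p(Y, m) = (50 + m)*(156 + Y) (p(Y, m) = (156 + Y)*(50 + m) = (50 + m)*(156 + Y))
-29389*(1/(-16021 - 6464) + 22885)/(16734 + p(17, -137)) + a(-193)/8789 = -29389*(1/(-16021 - 6464) + 22885)/(16734 + (7800 + 50*17 + 156*(-137) + 17*(-137))) - 208/8789 = -29389*(1/(-22485) + 22885)/(16734 + (7800 + 850 - 21372 - 2329)) - 208*1/8789 = -29389*(-1/22485 + 22885)/(16734 - 15051) - 208/8789 = -29389*(514569224/22485)/1683 - 208/8789 = -29389*(514569224/22485)*(1/1683) - 208/8789 = -29389/(1/(514569224/37842255)) - 208/8789 = -29389/37842255/514569224 - 208/8789 = -29389*514569224/37842255 - 208/8789 = -15122674924136/37842255 - 208/8789 = -710765763526312/1778585985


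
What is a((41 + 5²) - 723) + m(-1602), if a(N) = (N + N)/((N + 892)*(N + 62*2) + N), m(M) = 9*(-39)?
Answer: -22096899/62956 ≈ -350.99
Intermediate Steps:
m(M) = -351
a(N) = 2*N/(N + (124 + N)*(892 + N)) (a(N) = (2*N)/((892 + N)*(N + 124) + N) = (2*N)/((892 + N)*(124 + N) + N) = (2*N)/((124 + N)*(892 + N) + N) = (2*N)/(N + (124 + N)*(892 + N)) = 2*N/(N + (124 + N)*(892 + N)))
a((41 + 5²) - 723) + m(-1602) = 2*((41 + 5²) - 723)/(110608 + ((41 + 5²) - 723)² + 1017*((41 + 5²) - 723)) - 351 = 2*((41 + 25) - 723)/(110608 + ((41 + 25) - 723)² + 1017*((41 + 25) - 723)) - 351 = 2*(66 - 723)/(110608 + (66 - 723)² + 1017*(66 - 723)) - 351 = 2*(-657)/(110608 + (-657)² + 1017*(-657)) - 351 = 2*(-657)/(110608 + 431649 - 668169) - 351 = 2*(-657)/(-125912) - 351 = 2*(-657)*(-1/125912) - 351 = 657/62956 - 351 = -22096899/62956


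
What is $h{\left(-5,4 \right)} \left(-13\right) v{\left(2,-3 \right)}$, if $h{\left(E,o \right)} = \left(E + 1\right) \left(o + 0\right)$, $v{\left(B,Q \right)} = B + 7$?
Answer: $1872$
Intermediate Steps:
$v{\left(B,Q \right)} = 7 + B$
$h{\left(E,o \right)} = o \left(1 + E\right)$ ($h{\left(E,o \right)} = \left(1 + E\right) o = o \left(1 + E\right)$)
$h{\left(-5,4 \right)} \left(-13\right) v{\left(2,-3 \right)} = 4 \left(1 - 5\right) \left(-13\right) \left(7 + 2\right) = 4 \left(-4\right) \left(-13\right) 9 = \left(-16\right) \left(-13\right) 9 = 208 \cdot 9 = 1872$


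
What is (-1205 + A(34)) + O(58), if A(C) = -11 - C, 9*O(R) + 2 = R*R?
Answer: -7888/9 ≈ -876.44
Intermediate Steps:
O(R) = -2/9 + R²/9 (O(R) = -2/9 + (R*R)/9 = -2/9 + R²/9)
(-1205 + A(34)) + O(58) = (-1205 + (-11 - 1*34)) + (-2/9 + (⅑)*58²) = (-1205 + (-11 - 34)) + (-2/9 + (⅑)*3364) = (-1205 - 45) + (-2/9 + 3364/9) = -1250 + 3362/9 = -7888/9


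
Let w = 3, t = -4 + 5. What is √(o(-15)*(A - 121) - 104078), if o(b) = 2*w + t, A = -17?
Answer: 2*I*√26261 ≈ 324.1*I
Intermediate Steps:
t = 1
o(b) = 7 (o(b) = 2*3 + 1 = 6 + 1 = 7)
√(o(-15)*(A - 121) - 104078) = √(7*(-17 - 121) - 104078) = √(7*(-138) - 104078) = √(-966 - 104078) = √(-105044) = 2*I*√26261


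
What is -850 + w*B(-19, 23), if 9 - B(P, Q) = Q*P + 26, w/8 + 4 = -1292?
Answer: -4355410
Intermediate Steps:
w = -10368 (w = -32 + 8*(-1292) = -32 - 10336 = -10368)
B(P, Q) = -17 - P*Q (B(P, Q) = 9 - (Q*P + 26) = 9 - (P*Q + 26) = 9 - (26 + P*Q) = 9 + (-26 - P*Q) = -17 - P*Q)
-850 + w*B(-19, 23) = -850 - 10368*(-17 - 1*(-19)*23) = -850 - 10368*(-17 + 437) = -850 - 10368*420 = -850 - 4354560 = -4355410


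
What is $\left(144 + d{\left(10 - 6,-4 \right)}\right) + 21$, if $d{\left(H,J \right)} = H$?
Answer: $169$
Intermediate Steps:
$\left(144 + d{\left(10 - 6,-4 \right)}\right) + 21 = \left(144 + \left(10 - 6\right)\right) + 21 = \left(144 + 4\right) + 21 = 148 + 21 = 169$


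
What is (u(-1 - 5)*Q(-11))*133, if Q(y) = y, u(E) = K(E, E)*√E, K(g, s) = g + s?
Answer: 17556*I*√6 ≈ 43003.0*I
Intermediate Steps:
u(E) = 2*E^(3/2) (u(E) = (E + E)*√E = (2*E)*√E = 2*E^(3/2))
(u(-1 - 5)*Q(-11))*133 = ((2*(-1 - 5)^(3/2))*(-11))*133 = ((2*(-6)^(3/2))*(-11))*133 = ((2*(-6*I*√6))*(-11))*133 = (-12*I*√6*(-11))*133 = (132*I*√6)*133 = 17556*I*√6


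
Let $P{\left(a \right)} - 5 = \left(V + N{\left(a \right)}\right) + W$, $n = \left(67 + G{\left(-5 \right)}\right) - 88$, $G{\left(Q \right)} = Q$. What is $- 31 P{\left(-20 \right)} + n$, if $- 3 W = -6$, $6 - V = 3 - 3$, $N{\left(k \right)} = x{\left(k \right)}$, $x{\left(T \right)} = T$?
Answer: $191$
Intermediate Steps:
$N{\left(k \right)} = k$
$V = 6$ ($V = 6 - \left(3 - 3\right) = 6 - 0 = 6 + 0 = 6$)
$W = 2$ ($W = \left(- \frac{1}{3}\right) \left(-6\right) = 2$)
$n = -26$ ($n = \left(67 - 5\right) - 88 = 62 - 88 = -26$)
$P{\left(a \right)} = 13 + a$ ($P{\left(a \right)} = 5 + \left(\left(6 + a\right) + 2\right) = 5 + \left(8 + a\right) = 13 + a$)
$- 31 P{\left(-20 \right)} + n = - 31 \left(13 - 20\right) - 26 = \left(-31\right) \left(-7\right) - 26 = 217 - 26 = 191$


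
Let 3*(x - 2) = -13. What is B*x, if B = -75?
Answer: 175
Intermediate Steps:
x = -7/3 (x = 2 + (1/3)*(-13) = 2 - 13/3 = -7/3 ≈ -2.3333)
B*x = -75*(-7/3) = 175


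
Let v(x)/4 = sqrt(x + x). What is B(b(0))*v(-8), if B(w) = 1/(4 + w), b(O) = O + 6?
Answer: 8*I/5 ≈ 1.6*I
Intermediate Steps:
b(O) = 6 + O
v(x) = 4*sqrt(2)*sqrt(x) (v(x) = 4*sqrt(x + x) = 4*sqrt(2*x) = 4*(sqrt(2)*sqrt(x)) = 4*sqrt(2)*sqrt(x))
B(b(0))*v(-8) = (4*sqrt(2)*sqrt(-8))/(4 + (6 + 0)) = (4*sqrt(2)*(2*I*sqrt(2)))/(4 + 6) = (16*I)/10 = 8*I/5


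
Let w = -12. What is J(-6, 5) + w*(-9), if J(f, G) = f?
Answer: 102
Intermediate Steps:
J(-6, 5) + w*(-9) = -6 - 12*(-9) = -6 + 108 = 102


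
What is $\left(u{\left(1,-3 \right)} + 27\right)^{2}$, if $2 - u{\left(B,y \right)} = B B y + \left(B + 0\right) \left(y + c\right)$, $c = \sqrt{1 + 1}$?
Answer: $\left(35 - \sqrt{2}\right)^{2} \approx 1128.0$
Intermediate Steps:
$c = \sqrt{2} \approx 1.4142$
$u{\left(B,y \right)} = 2 - B \left(y + \sqrt{2}\right) - y B^{2}$ ($u{\left(B,y \right)} = 2 - \left(B B y + \left(B + 0\right) \left(y + \sqrt{2}\right)\right) = 2 - \left(B^{2} y + B \left(y + \sqrt{2}\right)\right) = 2 - \left(y B^{2} + B \left(y + \sqrt{2}\right)\right) = 2 - \left(B \left(y + \sqrt{2}\right) + y B^{2}\right) = 2 - B \left(y + \sqrt{2}\right) - y B^{2}$)
$\left(u{\left(1,-3 \right)} + 27\right)^{2} = \left(\left(2 - 1 \left(-3\right) - 1 \sqrt{2} - - 3 \cdot 1^{2}\right) + 27\right)^{2} = \left(\left(2 + 3 - \sqrt{2} - \left(-3\right) 1\right) + 27\right)^{2} = \left(\left(2 + 3 - \sqrt{2} + 3\right) + 27\right)^{2} = \left(\left(8 - \sqrt{2}\right) + 27\right)^{2} = \left(35 - \sqrt{2}\right)^{2}$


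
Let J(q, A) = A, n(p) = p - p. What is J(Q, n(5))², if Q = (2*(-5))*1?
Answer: 0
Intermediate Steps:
Q = -10 (Q = -10*1 = -10)
n(p) = 0
J(Q, n(5))² = 0² = 0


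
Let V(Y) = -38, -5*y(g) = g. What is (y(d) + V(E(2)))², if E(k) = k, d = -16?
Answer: 30276/25 ≈ 1211.0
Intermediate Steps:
y(g) = -g/5
(y(d) + V(E(2)))² = (-⅕*(-16) - 38)² = (16/5 - 38)² = (-174/5)² = 30276/25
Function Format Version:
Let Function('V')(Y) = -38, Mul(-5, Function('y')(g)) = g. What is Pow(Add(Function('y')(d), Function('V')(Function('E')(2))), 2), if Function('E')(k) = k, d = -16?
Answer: Rational(30276, 25) ≈ 1211.0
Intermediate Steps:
Function('y')(g) = Mul(Rational(-1, 5), g)
Pow(Add(Function('y')(d), Function('V')(Function('E')(2))), 2) = Pow(Add(Mul(Rational(-1, 5), -16), -38), 2) = Pow(Add(Rational(16, 5), -38), 2) = Pow(Rational(-174, 5), 2) = Rational(30276, 25)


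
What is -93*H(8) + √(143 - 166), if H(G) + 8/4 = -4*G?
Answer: 3162 + I*√23 ≈ 3162.0 + 4.7958*I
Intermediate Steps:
H(G) = -2 - 4*G
-93*H(8) + √(143 - 166) = -93*(-2 - 4*8) + √(143 - 166) = -93*(-2 - 32) + √(-23) = -93*(-34) + I*√23 = 3162 + I*√23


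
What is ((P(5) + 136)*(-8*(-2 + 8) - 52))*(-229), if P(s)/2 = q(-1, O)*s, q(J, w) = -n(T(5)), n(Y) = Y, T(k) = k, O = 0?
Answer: 1969400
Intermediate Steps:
q(J, w) = -5 (q(J, w) = -1*5 = -5)
P(s) = -10*s (P(s) = 2*(-5*s) = -10*s)
((P(5) + 136)*(-8*(-2 + 8) - 52))*(-229) = ((-10*5 + 136)*(-8*(-2 + 8) - 52))*(-229) = ((-50 + 136)*(-8*6 - 52))*(-229) = (86*(-48 - 52))*(-229) = (86*(-100))*(-229) = -8600*(-229) = 1969400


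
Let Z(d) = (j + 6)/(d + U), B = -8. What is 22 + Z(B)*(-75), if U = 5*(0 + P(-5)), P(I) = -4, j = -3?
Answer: 841/28 ≈ 30.036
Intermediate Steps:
U = -20 (U = 5*(0 - 4) = 5*(-4) = -20)
Z(d) = 3/(-20 + d) (Z(d) = (-3 + 6)/(d - 20) = 3/(-20 + d))
22 + Z(B)*(-75) = 22 + (3/(-20 - 8))*(-75) = 22 + (3/(-28))*(-75) = 22 + (3*(-1/28))*(-75) = 22 - 3/28*(-75) = 22 + 225/28 = 841/28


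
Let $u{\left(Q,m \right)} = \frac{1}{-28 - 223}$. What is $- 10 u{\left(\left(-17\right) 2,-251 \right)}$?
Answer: $\frac{10}{251} \approx 0.039841$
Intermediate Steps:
$u{\left(Q,m \right)} = - \frac{1}{251}$ ($u{\left(Q,m \right)} = \frac{1}{-251} = - \frac{1}{251}$)
$- 10 u{\left(\left(-17\right) 2,-251 \right)} = \left(-10\right) \left(- \frac{1}{251}\right) = \frac{10}{251}$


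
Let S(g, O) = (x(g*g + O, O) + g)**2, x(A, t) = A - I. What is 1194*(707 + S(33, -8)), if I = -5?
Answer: 1495924392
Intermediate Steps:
x(A, t) = 5 + A (x(A, t) = A - 1*(-5) = A + 5 = 5 + A)
S(g, O) = (5 + O + g + g**2)**2 (S(g, O) = ((5 + (g*g + O)) + g)**2 = ((5 + (g**2 + O)) + g)**2 = ((5 + (O + g**2)) + g)**2 = ((5 + O + g**2) + g)**2 = (5 + O + g + g**2)**2)
1194*(707 + S(33, -8)) = 1194*(707 + (5 - 8 + 33 + 33**2)**2) = 1194*(707 + (5 - 8 + 33 + 1089)**2) = 1194*(707 + 1119**2) = 1194*(707 + 1252161) = 1194*1252868 = 1495924392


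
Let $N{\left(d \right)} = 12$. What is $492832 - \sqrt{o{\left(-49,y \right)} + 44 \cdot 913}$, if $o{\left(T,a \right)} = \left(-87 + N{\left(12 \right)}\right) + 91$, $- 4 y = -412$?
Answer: $492832 - 2 \sqrt{10047} \approx 4.9263 \cdot 10^{5}$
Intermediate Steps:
$y = 103$ ($y = \left(- \frac{1}{4}\right) \left(-412\right) = 103$)
$o{\left(T,a \right)} = 16$ ($o{\left(T,a \right)} = \left(-87 + 12\right) + 91 = -75 + 91 = 16$)
$492832 - \sqrt{o{\left(-49,y \right)} + 44 \cdot 913} = 492832 - \sqrt{16 + 44 \cdot 913} = 492832 - \sqrt{16 + 40172} = 492832 - \sqrt{40188} = 492832 - 2 \sqrt{10047}$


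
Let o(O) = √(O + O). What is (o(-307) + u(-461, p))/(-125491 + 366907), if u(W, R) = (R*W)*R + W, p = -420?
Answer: -81320861/241416 + I*√614/241416 ≈ -336.85 + 0.00010264*I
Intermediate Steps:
u(W, R) = W + W*R² (u(W, R) = W*R² + W = W + W*R²)
o(O) = √2*√O (o(O) = √(2*O) = √2*√O)
(o(-307) + u(-461, p))/(-125491 + 366907) = (√2*√(-307) - 461*(1 + (-420)²))/(-125491 + 366907) = (√2*(I*√307) - 461*(1 + 176400))/241416 = (I*√614 - 461*176401)*(1/241416) = (I*√614 - 81320861)*(1/241416) = (-81320861 + I*√614)*(1/241416) = -81320861/241416 + I*√614/241416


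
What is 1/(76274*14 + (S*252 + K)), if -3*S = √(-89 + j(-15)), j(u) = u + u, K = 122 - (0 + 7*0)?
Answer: 59331/63363062746 + 7*I*√119/95044594119 ≈ 9.3637e-7 + 8.0342e-10*I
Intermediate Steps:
K = 122 (K = 122 - (0 + 0) = 122 - 1*0 = 122 + 0 = 122)
j(u) = 2*u
S = -I*√119/3 (S = -√(-89 + 2*(-15))/3 = -√(-89 - 30)/3 = -I*√119/3 ≈ -3.6362*I)
1/(76274*14 + (S*252 + K)) = 1/(76274*14 + (-I*√119/3*252 + 122)) = 1/(1067836 + (-84*I*√119 + 122)) = 1/(1067836 + (122 - 84*I*√119)) = 1/(1067958 - 84*I*√119)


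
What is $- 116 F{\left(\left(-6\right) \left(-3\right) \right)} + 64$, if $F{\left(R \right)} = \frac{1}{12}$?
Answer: $\frac{163}{3} \approx 54.333$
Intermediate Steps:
$F{\left(R \right)} = \frac{1}{12}$
$- 116 F{\left(\left(-6\right) \left(-3\right) \right)} + 64 = \left(-116\right) \frac{1}{12} + 64 = - \frac{29}{3} + 64 = \frac{163}{3}$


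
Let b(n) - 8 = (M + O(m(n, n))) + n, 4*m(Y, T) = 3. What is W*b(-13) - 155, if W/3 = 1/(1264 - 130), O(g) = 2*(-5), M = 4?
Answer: -58601/378 ≈ -155.03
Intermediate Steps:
m(Y, T) = 3/4 (m(Y, T) = (1/4)*3 = 3/4)
O(g) = -10
W = 1/378 (W = 3/(1264 - 130) = 3/1134 = 3*(1/1134) = 1/378 ≈ 0.0026455)
b(n) = 2 + n (b(n) = 8 + ((4 - 10) + n) = 8 + (-6 + n) = 2 + n)
W*b(-13) - 155 = (2 - 13)/378 - 155 = (1/378)*(-11) - 155 = -11/378 - 155 = -58601/378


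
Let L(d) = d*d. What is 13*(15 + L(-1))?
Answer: 208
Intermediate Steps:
L(d) = d²
13*(15 + L(-1)) = 13*(15 + (-1)²) = 13*(15 + 1) = 13*16 = 208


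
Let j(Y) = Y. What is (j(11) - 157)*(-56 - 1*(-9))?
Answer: 6862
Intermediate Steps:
(j(11) - 157)*(-56 - 1*(-9)) = (11 - 157)*(-56 - 1*(-9)) = -146*(-56 + 9) = -146*(-47) = 6862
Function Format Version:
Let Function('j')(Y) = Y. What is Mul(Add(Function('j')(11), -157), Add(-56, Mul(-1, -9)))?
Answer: 6862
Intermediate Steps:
Mul(Add(Function('j')(11), -157), Add(-56, Mul(-1, -9))) = Mul(Add(11, -157), Add(-56, Mul(-1, -9))) = Mul(-146, Add(-56, 9)) = Mul(-146, -47) = 6862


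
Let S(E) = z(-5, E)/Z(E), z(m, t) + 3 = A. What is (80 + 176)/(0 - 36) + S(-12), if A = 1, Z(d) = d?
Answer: -125/18 ≈ -6.9444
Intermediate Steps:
z(m, t) = -2 (z(m, t) = -3 + 1 = -2)
S(E) = -2/E
(80 + 176)/(0 - 36) + S(-12) = (80 + 176)/(0 - 36) - 2/(-12) = 256/(-36) - 2*(-1/12) = 256*(-1/36) + ⅙ = -64/9 + ⅙ = -125/18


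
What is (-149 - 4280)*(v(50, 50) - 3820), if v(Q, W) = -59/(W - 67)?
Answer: 287357949/17 ≈ 1.6903e+7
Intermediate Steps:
v(Q, W) = -59/(-67 + W)
(-149 - 4280)*(v(50, 50) - 3820) = (-149 - 4280)*(-59/(-67 + 50) - 3820) = -4429*(-59/(-17) - 3820) = -4429*(-59*(-1/17) - 3820) = -4429*(59/17 - 3820) = -4429*(-64881/17) = 287357949/17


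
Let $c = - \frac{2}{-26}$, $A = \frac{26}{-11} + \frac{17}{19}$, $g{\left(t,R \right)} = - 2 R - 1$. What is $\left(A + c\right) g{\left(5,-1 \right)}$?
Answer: $- \frac{3782}{2717} \approx -1.392$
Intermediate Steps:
$g{\left(t,R \right)} = -1 - 2 R$
$A = - \frac{307}{209}$ ($A = 26 \left(- \frac{1}{11}\right) + 17 \cdot \frac{1}{19} = - \frac{26}{11} + \frac{17}{19} = - \frac{307}{209} \approx -1.4689$)
$c = \frac{1}{13}$ ($c = \left(-2\right) \left(- \frac{1}{26}\right) = \frac{1}{13} \approx 0.076923$)
$\left(A + c\right) g{\left(5,-1 \right)} = \left(- \frac{307}{209} + \frac{1}{13}\right) \left(-1 - -2\right) = - \frac{3782 \left(-1 + 2\right)}{2717} = \left(- \frac{3782}{2717}\right) 1 = - \frac{3782}{2717}$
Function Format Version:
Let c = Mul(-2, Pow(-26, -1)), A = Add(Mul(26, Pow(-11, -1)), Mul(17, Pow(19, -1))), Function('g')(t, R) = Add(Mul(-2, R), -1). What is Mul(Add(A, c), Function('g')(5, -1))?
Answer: Rational(-3782, 2717) ≈ -1.3920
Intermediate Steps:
Function('g')(t, R) = Add(-1, Mul(-2, R))
A = Rational(-307, 209) (A = Add(Mul(26, Rational(-1, 11)), Mul(17, Rational(1, 19))) = Add(Rational(-26, 11), Rational(17, 19)) = Rational(-307, 209) ≈ -1.4689)
c = Rational(1, 13) (c = Mul(-2, Rational(-1, 26)) = Rational(1, 13) ≈ 0.076923)
Mul(Add(A, c), Function('g')(5, -1)) = Mul(Add(Rational(-307, 209), Rational(1, 13)), Add(-1, Mul(-2, -1))) = Mul(Rational(-3782, 2717), Add(-1, 2)) = Mul(Rational(-3782, 2717), 1) = Rational(-3782, 2717)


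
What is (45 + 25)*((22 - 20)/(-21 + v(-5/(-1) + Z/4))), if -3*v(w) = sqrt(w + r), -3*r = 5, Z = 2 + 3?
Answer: -317520/47573 + 840*sqrt(165)/47573 ≈ -6.4476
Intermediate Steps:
Z = 5
r = -5/3 (r = -1/3*5 = -5/3 ≈ -1.6667)
v(w) = -sqrt(-5/3 + w)/3 (v(w) = -sqrt(w - 5/3)/3 = -sqrt(-5/3 + w)/3)
(45 + 25)*((22 - 20)/(-21 + v(-5/(-1) + Z/4))) = (45 + 25)*((22 - 20)/(-21 - sqrt(-15 + 9*(-5/(-1) + 5/4))/9)) = 70*(2/(-21 - sqrt(-15 + 9*(-5*(-1) + 5*(1/4)))/9)) = 70*(2/(-21 - sqrt(-15 + 9*(5 + 5/4))/9)) = 70*(2/(-21 - sqrt(-15 + 9*(25/4))/9)) = 70*(2/(-21 - sqrt(-15 + 225/4)/9)) = 70*(2/(-21 - sqrt(165)/18)) = 140/(-21 - sqrt(165)/18)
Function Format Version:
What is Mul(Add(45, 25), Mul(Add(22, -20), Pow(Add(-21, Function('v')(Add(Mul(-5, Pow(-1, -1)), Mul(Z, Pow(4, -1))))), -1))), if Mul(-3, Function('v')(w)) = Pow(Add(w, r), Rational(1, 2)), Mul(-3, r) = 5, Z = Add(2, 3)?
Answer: Add(Rational(-317520, 47573), Mul(Rational(840, 47573), Pow(165, Rational(1, 2)))) ≈ -6.4476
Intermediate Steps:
Z = 5
r = Rational(-5, 3) (r = Mul(Rational(-1, 3), 5) = Rational(-5, 3) ≈ -1.6667)
Function('v')(w) = Mul(Rational(-1, 3), Pow(Add(Rational(-5, 3), w), Rational(1, 2))) (Function('v')(w) = Mul(Rational(-1, 3), Pow(Add(w, Rational(-5, 3)), Rational(1, 2))) = Mul(Rational(-1, 3), Pow(Add(Rational(-5, 3), w), Rational(1, 2))))
Mul(Add(45, 25), Mul(Add(22, -20), Pow(Add(-21, Function('v')(Add(Mul(-5, Pow(-1, -1)), Mul(Z, Pow(4, -1))))), -1))) = Mul(Add(45, 25), Mul(Add(22, -20), Pow(Add(-21, Mul(Rational(-1, 9), Pow(Add(-15, Mul(9, Add(Mul(-5, Pow(-1, -1)), Mul(5, Pow(4, -1))))), Rational(1, 2)))), -1))) = Mul(70, Mul(2, Pow(Add(-21, Mul(Rational(-1, 9), Pow(Add(-15, Mul(9, Add(Mul(-5, -1), Mul(5, Rational(1, 4))))), Rational(1, 2)))), -1))) = Mul(70, Mul(2, Pow(Add(-21, Mul(Rational(-1, 9), Pow(Add(-15, Mul(9, Add(5, Rational(5, 4)))), Rational(1, 2)))), -1))) = Mul(70, Mul(2, Pow(Add(-21, Mul(Rational(-1, 9), Pow(Add(-15, Mul(9, Rational(25, 4))), Rational(1, 2)))), -1))) = Mul(70, Mul(2, Pow(Add(-21, Mul(Rational(-1, 9), Pow(Add(-15, Rational(225, 4)), Rational(1, 2)))), -1))) = Mul(70, Mul(2, Pow(Add(-21, Mul(Rational(-1, 9), Pow(Rational(165, 4), Rational(1, 2)))), -1))) = Mul(70, Mul(2, Pow(Add(-21, Mul(Rational(-1, 9), Mul(Rational(1, 2), Pow(165, Rational(1, 2))))), -1))) = Mul(70, Mul(2, Pow(Add(-21, Mul(Rational(-1, 18), Pow(165, Rational(1, 2)))), -1))) = Mul(140, Pow(Add(-21, Mul(Rational(-1, 18), Pow(165, Rational(1, 2)))), -1))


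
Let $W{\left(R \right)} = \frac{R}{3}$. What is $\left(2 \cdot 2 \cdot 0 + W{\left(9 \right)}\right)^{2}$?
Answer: $9$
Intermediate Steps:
$W{\left(R \right)} = \frac{R}{3}$ ($W{\left(R \right)} = R \frac{1}{3} = \frac{R}{3}$)
$\left(2 \cdot 2 \cdot 0 + W{\left(9 \right)}\right)^{2} = \left(2 \cdot 2 \cdot 0 + \frac{1}{3} \cdot 9\right)^{2} = \left(4 \cdot 0 + 3\right)^{2} = \left(0 + 3\right)^{2} = 3^{2} = 9$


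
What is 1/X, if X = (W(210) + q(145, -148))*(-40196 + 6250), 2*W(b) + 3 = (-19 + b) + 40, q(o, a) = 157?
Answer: -1/9199366 ≈ -1.0870e-7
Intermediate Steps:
W(b) = 9 + b/2 (W(b) = -3/2 + ((-19 + b) + 40)/2 = -3/2 + (21 + b)/2 = -3/2 + (21/2 + b/2) = 9 + b/2)
X = -9199366 (X = ((9 + (1/2)*210) + 157)*(-40196 + 6250) = ((9 + 105) + 157)*(-33946) = (114 + 157)*(-33946) = 271*(-33946) = -9199366)
1/X = 1/(-9199366) = -1/9199366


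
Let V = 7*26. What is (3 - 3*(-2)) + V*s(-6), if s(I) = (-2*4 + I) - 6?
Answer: -3631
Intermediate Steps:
V = 182
s(I) = -14 + I (s(I) = (-8 + I) - 6 = -14 + I)
(3 - 3*(-2)) + V*s(-6) = (3 - 3*(-2)) + 182*(-14 - 6) = (3 + 6) + 182*(-20) = 9 - 3640 = -3631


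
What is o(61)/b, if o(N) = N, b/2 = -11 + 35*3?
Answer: 61/188 ≈ 0.32447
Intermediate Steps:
b = 188 (b = 2*(-11 + 35*3) = 2*(-11 + 105) = 2*94 = 188)
o(61)/b = 61/188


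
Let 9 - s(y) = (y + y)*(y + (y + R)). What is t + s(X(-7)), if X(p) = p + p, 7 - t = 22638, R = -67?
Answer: -25282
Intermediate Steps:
t = -22631 (t = 7 - 1*22638 = 7 - 22638 = -22631)
X(p) = 2*p
s(y) = 9 - 2*y*(-67 + 2*y) (s(y) = 9 - (y + y)*(y + (y - 67)) = 9 - 2*y*(y + (-67 + y)) = 9 - 2*y*(-67 + 2*y))
t + s(X(-7)) = -22631 + (9 - 4*(2*(-7))² + 134*(2*(-7))) = -22631 + (9 - 4*(-14)² + 134*(-14)) = -22631 + (9 - 4*196 - 1876) = -22631 + (9 - 784 - 1876) = -22631 - 2651 = -25282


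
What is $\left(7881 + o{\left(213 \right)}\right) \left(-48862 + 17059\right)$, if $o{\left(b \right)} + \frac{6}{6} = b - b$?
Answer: $-250607640$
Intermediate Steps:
$o{\left(b \right)} = -1$ ($o{\left(b \right)} = -1 + \left(b - b\right) = -1 + 0 = -1$)
$\left(7881 + o{\left(213 \right)}\right) \left(-48862 + 17059\right) = \left(7881 - 1\right) \left(-48862 + 17059\right) = 7880 \left(-31803\right) = -250607640$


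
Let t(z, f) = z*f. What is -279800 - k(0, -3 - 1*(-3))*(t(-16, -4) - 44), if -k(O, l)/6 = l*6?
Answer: -279800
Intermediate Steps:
t(z, f) = f*z
k(O, l) = -36*l (k(O, l) = -6*l*6 = -36*l)
-279800 - k(0, -3 - 1*(-3))*(t(-16, -4) - 44) = -279800 - (-36*(-3 - 1*(-3)))*(-4*(-16) - 44) = -279800 - (-36*(-3 + 3))*(64 - 44) = -279800 - (-36*0)*20 = -279800 - 0*20 = -279800 - 1*0 = -279800 + 0 = -279800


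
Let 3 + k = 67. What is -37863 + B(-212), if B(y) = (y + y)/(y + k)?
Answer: -1400825/37 ≈ -37860.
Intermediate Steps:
k = 64 (k = -3 + 67 = 64)
B(y) = 2*y/(64 + y) (B(y) = (y + y)/(y + 64) = (2*y)/(64 + y) = 2*y/(64 + y))
-37863 + B(-212) = -37863 + 2*(-212)/(64 - 212) = -37863 + 2*(-212)/(-148) = -37863 + 2*(-212)*(-1/148) = -37863 + 106/37 = -1400825/37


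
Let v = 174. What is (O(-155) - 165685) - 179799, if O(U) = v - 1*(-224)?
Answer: -345086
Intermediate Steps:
O(U) = 398 (O(U) = 174 - 1*(-224) = 174 + 224 = 398)
(O(-155) - 165685) - 179799 = (398 - 165685) - 179799 = -165287 - 179799 = -345086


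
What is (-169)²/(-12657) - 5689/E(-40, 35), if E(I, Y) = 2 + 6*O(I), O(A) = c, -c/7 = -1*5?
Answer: -78060605/2683284 ≈ -29.091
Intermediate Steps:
c = 35 (c = -(-7)*5 = -7*(-5) = 35)
O(A) = 35
E(I, Y) = 212 (E(I, Y) = 2 + 6*35 = 2 + 210 = 212)
(-169)²/(-12657) - 5689/E(-40, 35) = (-169)²/(-12657) - 5689/212 = 28561*(-1/12657) - 5689*1/212 = -28561/12657 - 5689/212 = -78060605/2683284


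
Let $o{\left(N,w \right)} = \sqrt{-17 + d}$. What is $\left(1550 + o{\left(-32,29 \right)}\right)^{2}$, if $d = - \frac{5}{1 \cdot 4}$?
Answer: $\frac{\left(3100 + i \sqrt{73}\right)^{2}}{4} \approx 2.4025 \cdot 10^{6} + 13243.0 i$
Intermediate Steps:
$d = - \frac{5}{4} \approx -1.25$
$o{\left(N,w \right)} = \frac{i \sqrt{73}}{2}$ ($o{\left(N,w \right)} = \sqrt{-17 - \frac{5}{4}} = \sqrt{- \frac{73}{4}} = \frac{i \sqrt{73}}{2}$)
$\left(1550 + o{\left(-32,29 \right)}\right)^{2} = \left(1550 + \frac{i \sqrt{73}}{2}\right)^{2}$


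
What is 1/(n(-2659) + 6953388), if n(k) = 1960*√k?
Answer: 1738347/12089954873236 - 245*I*√2659/6044977436618 ≈ 1.4378e-7 - 2.0899e-9*I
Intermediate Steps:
1/(n(-2659) + 6953388) = 1/(1960*√(-2659) + 6953388) = 1/(1960*(I*√2659) + 6953388) = 1/(1960*I*√2659 + 6953388) = 1/(6953388 + 1960*I*√2659)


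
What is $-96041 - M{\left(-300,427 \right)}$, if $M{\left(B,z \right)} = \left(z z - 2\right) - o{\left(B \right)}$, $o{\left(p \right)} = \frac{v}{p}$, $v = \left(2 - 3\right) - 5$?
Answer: $- \frac{13918399}{50} \approx -2.7837 \cdot 10^{5}$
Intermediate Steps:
$v = -6$ ($v = -1 - 5 = -6$)
$o{\left(p \right)} = - \frac{6}{p}$
$M{\left(B,z \right)} = -2 + z^{2} + \frac{6}{B}$ ($M{\left(B,z \right)} = \left(z z - 2\right) - - \frac{6}{B} = \left(z^{2} - 2\right) + \frac{6}{B} = \left(-2 + z^{2}\right) + \frac{6}{B} = -2 + z^{2} + \frac{6}{B}$)
$-96041 - M{\left(-300,427 \right)} = -96041 - \left(-2 + 427^{2} + \frac{6}{-300}\right) = -96041 - \left(-2 + 182329 + 6 \left(- \frac{1}{300}\right)\right) = -96041 - \left(-2 + 182329 - \frac{1}{50}\right) = -96041 - \frac{9116349}{50} = - \frac{13918399}{50}$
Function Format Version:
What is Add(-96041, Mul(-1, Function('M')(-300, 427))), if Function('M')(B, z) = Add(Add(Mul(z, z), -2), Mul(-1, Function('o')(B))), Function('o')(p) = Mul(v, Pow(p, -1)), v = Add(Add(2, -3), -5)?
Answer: Rational(-13918399, 50) ≈ -2.7837e+5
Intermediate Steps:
v = -6 (v = Add(-1, -5) = -6)
Function('o')(p) = Mul(-6, Pow(p, -1))
Function('M')(B, z) = Add(-2, Pow(z, 2), Mul(6, Pow(B, -1))) (Function('M')(B, z) = Add(Add(Mul(z, z), -2), Mul(-1, Mul(-6, Pow(B, -1)))) = Add(Add(Pow(z, 2), -2), Mul(6, Pow(B, -1))) = Add(Add(-2, Pow(z, 2)), Mul(6, Pow(B, -1))) = Add(-2, Pow(z, 2), Mul(6, Pow(B, -1))))
Add(-96041, Mul(-1, Function('M')(-300, 427))) = Add(-96041, Mul(-1, Add(-2, Pow(427, 2), Mul(6, Pow(-300, -1))))) = Add(-96041, Mul(-1, Add(-2, 182329, Mul(6, Rational(-1, 300))))) = Add(-96041, Mul(-1, Add(-2, 182329, Rational(-1, 50)))) = Add(-96041, Mul(-1, Rational(9116349, 50))) = Add(-96041, Rational(-9116349, 50)) = Rational(-13918399, 50)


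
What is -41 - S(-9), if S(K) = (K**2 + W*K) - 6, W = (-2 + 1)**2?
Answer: -107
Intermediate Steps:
W = 1 (W = (-1)**2 = 1)
S(K) = -6 + K + K**2 (S(K) = (K**2 + 1*K) - 6 = (K**2 + K) - 6 = (K + K**2) - 6 = -6 + K + K**2)
-41 - S(-9) = -41 - (-6 - 9 + (-9)**2) = -41 - (-6 - 9 + 81) = -41 - 1*66 = -41 - 66 = -107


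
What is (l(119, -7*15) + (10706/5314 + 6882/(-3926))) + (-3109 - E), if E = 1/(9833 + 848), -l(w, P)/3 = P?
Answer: -155635798318503/55708795571 ≈ -2793.7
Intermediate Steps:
l(w, P) = -3*P
E = 1/10681 ≈ 9.3624e-5
(l(119, -7*15) + (10706/5314 + 6882/(-3926))) + (-3109 - E) = (-(-21)*15 + (10706/5314 + 6882/(-3926))) + (-3109 - 1*1/10681) = (-3*(-105) + (10706*(1/5314) + 6882*(-1/3926))) + (-3109 - 1/10681) = (315 + (5353/2657 - 3441/1963)) - 33207230/10681 = (315 + 1365202/5215691) - 33207230/10681 = 1644307867/5215691 - 33207230/10681 = -155635798318503/55708795571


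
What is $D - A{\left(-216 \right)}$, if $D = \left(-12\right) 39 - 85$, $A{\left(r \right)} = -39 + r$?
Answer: $-298$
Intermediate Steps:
$D = -553$ ($D = -468 - 85 = -553$)
$D - A{\left(-216 \right)} = -553 - \left(-39 - 216\right) = -553 - -255 = -553 + 255 = -298$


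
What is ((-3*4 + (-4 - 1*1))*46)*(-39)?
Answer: 30498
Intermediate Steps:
((-3*4 + (-4 - 1*1))*46)*(-39) = ((-12 + (-4 - 1))*46)*(-39) = ((-12 - 5)*46)*(-39) = -17*46*(-39) = -782*(-39) = 30498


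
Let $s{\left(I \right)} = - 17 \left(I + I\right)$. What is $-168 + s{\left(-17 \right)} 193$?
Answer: $111386$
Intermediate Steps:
$s{\left(I \right)} = - 34 I$ ($s{\left(I \right)} = - 17 \cdot 2 I = - 34 I$)
$-168 + s{\left(-17 \right)} 193 = -168 + \left(-34\right) \left(-17\right) 193 = -168 + 578 \cdot 193 = -168 + 111554 = 111386$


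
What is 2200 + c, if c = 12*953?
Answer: 13636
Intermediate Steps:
c = 11436
2200 + c = 2200 + 11436 = 13636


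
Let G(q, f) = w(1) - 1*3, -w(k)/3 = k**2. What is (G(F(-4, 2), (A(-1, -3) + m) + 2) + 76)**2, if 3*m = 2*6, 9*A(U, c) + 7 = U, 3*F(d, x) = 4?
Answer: 4900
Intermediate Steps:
w(k) = -3*k**2
F(d, x) = 4/3 (F(d, x) = (1/3)*4 = 4/3)
A(U, c) = -7/9 + U/9
m = 4 (m = (2*6)/3 = (1/3)*12 = 4)
G(q, f) = -6 (G(q, f) = -3*1**2 - 1*3 = -3*1 - 3 = -3 - 3 = -6)
(G(F(-4, 2), (A(-1, -3) + m) + 2) + 76)**2 = (-6 + 76)**2 = 70**2 = 4900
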